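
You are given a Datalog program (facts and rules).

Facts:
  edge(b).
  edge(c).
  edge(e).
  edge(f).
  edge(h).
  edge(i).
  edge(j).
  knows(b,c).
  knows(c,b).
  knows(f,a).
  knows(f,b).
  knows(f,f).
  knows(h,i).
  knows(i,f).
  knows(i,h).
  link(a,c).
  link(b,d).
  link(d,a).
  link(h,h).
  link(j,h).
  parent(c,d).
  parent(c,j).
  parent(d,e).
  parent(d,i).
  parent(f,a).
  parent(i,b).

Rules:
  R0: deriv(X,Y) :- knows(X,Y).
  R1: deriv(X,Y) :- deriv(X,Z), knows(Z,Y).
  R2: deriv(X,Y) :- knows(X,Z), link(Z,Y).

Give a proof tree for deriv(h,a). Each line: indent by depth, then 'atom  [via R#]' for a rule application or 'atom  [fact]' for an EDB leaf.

round 1: derive deriv(b,c) via R0 from knows(b,c)
round 1: derive deriv(c,b) via R0 from knows(c,b)
round 1: derive deriv(f,a) via R0 from knows(f,a)
round 1: derive deriv(f,b) via R0 from knows(f,b)
round 1: derive deriv(f,f) via R0 from knows(f,f)
round 1: derive deriv(h,i) via R0 from knows(h,i)
round 1: derive deriv(i,f) via R0 from knows(i,f)
round 1: derive deriv(i,h) via R0 from knows(i,h)
round 1: derive deriv(c,d) via R2 from knows(c,b), link(b,d)
round 1: derive deriv(f,c) via R2 from knows(f,a), link(a,c)
round 1: derive deriv(f,d) via R2 from knows(f,b), link(b,d)
round 2: derive deriv(b,b) via R1 from deriv(b,c), knows(c,b)
round 2: derive deriv(c,c) via R1 from deriv(c,b), knows(b,c)
round 2: derive deriv(h,f) via R1 from deriv(h,i), knows(i,f)
round 2: derive deriv(h,h) via R1 from deriv(h,i), knows(i,h)
round 2: derive deriv(i,a) via R1 from deriv(i,f), knows(f,a)
round 2: derive deriv(i,b) via R1 from deriv(i,f), knows(f,b)
round 2: derive deriv(i,i) via R1 from deriv(i,h), knows(h,i)
round 3: derive deriv(h,a) via R1 from deriv(h,f), knows(f,a)
round 3: derive deriv(h,b) via R1 from deriv(h,f), knows(f,b)
round 3: derive deriv(i,c) via R1 from deriv(i,b), knows(b,c)
round 4: derive deriv(h,c) via R1 from deriv(h,b), knows(b,c)

deriv(h,a)  [via R1]
  deriv(h,f)  [via R1]
    deriv(h,i)  [via R0]
      knows(h,i)  [fact]
    knows(i,f)  [fact]
  knows(f,a)  [fact]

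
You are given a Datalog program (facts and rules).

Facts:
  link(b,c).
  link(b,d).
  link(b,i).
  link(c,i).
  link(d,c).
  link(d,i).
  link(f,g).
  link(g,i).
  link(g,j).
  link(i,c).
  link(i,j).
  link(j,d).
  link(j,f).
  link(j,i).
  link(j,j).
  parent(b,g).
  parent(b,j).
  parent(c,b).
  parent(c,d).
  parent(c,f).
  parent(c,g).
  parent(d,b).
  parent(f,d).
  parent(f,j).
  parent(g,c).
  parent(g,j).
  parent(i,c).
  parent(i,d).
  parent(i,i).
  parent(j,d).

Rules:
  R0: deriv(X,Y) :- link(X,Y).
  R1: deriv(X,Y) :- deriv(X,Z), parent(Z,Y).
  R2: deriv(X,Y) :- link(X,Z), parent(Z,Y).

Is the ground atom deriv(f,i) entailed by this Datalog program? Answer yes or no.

no

round 1: derive deriv(b,c) via R0 from link(b,c)
round 1: derive deriv(b,d) via R0 from link(b,d)
round 1: derive deriv(b,i) via R0 from link(b,i)
round 1: derive deriv(c,i) via R0 from link(c,i)
round 1: derive deriv(d,c) via R0 from link(d,c)
round 1: derive deriv(d,i) via R0 from link(d,i)
round 1: derive deriv(f,g) via R0 from link(f,g)
round 1: derive deriv(g,i) via R0 from link(g,i)
round 1: derive deriv(g,j) via R0 from link(g,j)
round 1: derive deriv(i,c) via R0 from link(i,c)
round 1: derive deriv(i,j) via R0 from link(i,j)
round 1: derive deriv(j,d) via R0 from link(j,d)
round 1: derive deriv(j,f) via R0 from link(j,f)
round 1: derive deriv(j,i) via R0 from link(j,i)
round 1: derive deriv(j,j) via R0 from link(j,j)
round 1: derive deriv(b,b) via R2 from link(b,c), parent(c,b)
round 1: derive deriv(b,f) via R2 from link(b,c), parent(c,f)
round 1: derive deriv(b,g) via R2 from link(b,c), parent(c,g)
round 1: derive deriv(c,c) via R2 from link(c,i), parent(i,c)
round 1: derive deriv(c,d) via R2 from link(c,i), parent(i,d)
round 1: derive deriv(d,b) via R2 from link(d,c), parent(c,b)
round 1: derive deriv(d,d) via R2 from link(d,c), parent(c,d)
round 1: derive deriv(d,f) via R2 from link(d,c), parent(c,f)
round 1: derive deriv(d,g) via R2 from link(d,c), parent(c,g)
round 1: derive deriv(f,c) via R2 from link(f,g), parent(g,c)
round 1: derive deriv(f,j) via R2 from link(f,g), parent(g,j)
round 1: derive deriv(g,c) via R2 from link(g,i), parent(i,c)
round 1: derive deriv(g,d) via R2 from link(g,i), parent(i,d)
round 1: derive deriv(i,b) via R2 from link(i,c), parent(c,b)
round 1: derive deriv(i,d) via R2 from link(i,c), parent(c,d)
round 1: derive deriv(i,f) via R2 from link(i,c), parent(c,f)
round 1: derive deriv(i,g) via R2 from link(i,c), parent(c,g)
round 1: derive deriv(j,b) via R2 from link(j,d), parent(d,b)
round 1: derive deriv(j,c) via R2 from link(j,i), parent(i,c)
round 2: derive deriv(b,j) via R1 from deriv(b,b), parent(b,j)
round 2: derive deriv(c,b) via R1 from deriv(c,c), parent(c,b)
round 2: derive deriv(c,f) via R1 from deriv(c,c), parent(c,f)
round 2: derive deriv(c,g) via R1 from deriv(c,c), parent(c,g)
round 2: derive deriv(d,j) via R1 from deriv(d,b), parent(b,j)
round 2: derive deriv(f,b) via R1 from deriv(f,c), parent(c,b)
round 2: derive deriv(f,d) via R1 from deriv(f,c), parent(c,d)
round 2: derive deriv(f,f) via R1 from deriv(f,c), parent(c,f)
round 2: derive deriv(g,b) via R1 from deriv(g,c), parent(c,b)
round 2: derive deriv(g,f) via R1 from deriv(g,c), parent(c,f)
round 2: derive deriv(g,g) via R1 from deriv(g,c), parent(c,g)
round 2: derive deriv(j,g) via R1 from deriv(j,b), parent(b,g)
round 3: derive deriv(c,j) via R1 from deriv(c,b), parent(b,j)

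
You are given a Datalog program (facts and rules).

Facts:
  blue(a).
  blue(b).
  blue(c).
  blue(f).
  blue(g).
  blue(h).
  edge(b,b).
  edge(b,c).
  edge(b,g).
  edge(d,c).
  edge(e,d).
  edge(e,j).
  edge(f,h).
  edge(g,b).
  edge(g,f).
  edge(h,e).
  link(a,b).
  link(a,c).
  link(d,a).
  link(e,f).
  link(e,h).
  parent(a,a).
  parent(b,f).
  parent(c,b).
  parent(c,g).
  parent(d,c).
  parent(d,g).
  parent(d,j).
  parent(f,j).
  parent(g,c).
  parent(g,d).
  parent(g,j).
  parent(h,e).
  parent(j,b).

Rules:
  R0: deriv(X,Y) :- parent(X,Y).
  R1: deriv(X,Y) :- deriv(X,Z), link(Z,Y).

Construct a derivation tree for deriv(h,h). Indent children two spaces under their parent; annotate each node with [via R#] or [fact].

round 1: derive deriv(a,a) via R0 from parent(a,a)
round 1: derive deriv(b,f) via R0 from parent(b,f)
round 1: derive deriv(c,b) via R0 from parent(c,b)
round 1: derive deriv(c,g) via R0 from parent(c,g)
round 1: derive deriv(d,c) via R0 from parent(d,c)
round 1: derive deriv(d,g) via R0 from parent(d,g)
round 1: derive deriv(d,j) via R0 from parent(d,j)
round 1: derive deriv(f,j) via R0 from parent(f,j)
round 1: derive deriv(g,c) via R0 from parent(g,c)
round 1: derive deriv(g,d) via R0 from parent(g,d)
round 1: derive deriv(g,j) via R0 from parent(g,j)
round 1: derive deriv(h,e) via R0 from parent(h,e)
round 1: derive deriv(j,b) via R0 from parent(j,b)
round 2: derive deriv(a,b) via R1 from deriv(a,a), link(a,b)
round 2: derive deriv(a,c) via R1 from deriv(a,a), link(a,c)
round 2: derive deriv(g,a) via R1 from deriv(g,d), link(d,a)
round 2: derive deriv(h,f) via R1 from deriv(h,e), link(e,f)
round 2: derive deriv(h,h) via R1 from deriv(h,e), link(e,h)
round 3: derive deriv(g,b) via R1 from deriv(g,a), link(a,b)

deriv(h,h)  [via R1]
  deriv(h,e)  [via R0]
    parent(h,e)  [fact]
  link(e,h)  [fact]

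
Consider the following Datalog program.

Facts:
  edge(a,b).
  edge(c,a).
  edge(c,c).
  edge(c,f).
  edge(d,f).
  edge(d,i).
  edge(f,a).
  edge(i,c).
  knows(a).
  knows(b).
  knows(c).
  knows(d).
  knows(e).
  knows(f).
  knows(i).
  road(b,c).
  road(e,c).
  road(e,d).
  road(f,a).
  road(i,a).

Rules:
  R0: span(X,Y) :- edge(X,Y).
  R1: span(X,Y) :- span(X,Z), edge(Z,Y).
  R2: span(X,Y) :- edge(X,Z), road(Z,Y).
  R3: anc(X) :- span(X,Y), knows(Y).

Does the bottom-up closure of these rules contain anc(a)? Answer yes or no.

yes

round 1: derive span(a,b) via R0 from edge(a,b)
round 1: derive span(c,a) via R0 from edge(c,a)
round 1: derive span(c,c) via R0 from edge(c,c)
round 1: derive span(c,f) via R0 from edge(c,f)
round 1: derive span(d,f) via R0 from edge(d,f)
round 1: derive span(d,i) via R0 from edge(d,i)
round 1: derive span(f,a) via R0 from edge(f,a)
round 1: derive span(i,c) via R0 from edge(i,c)
round 1: derive span(a,c) via R2 from edge(a,b), road(b,c)
round 1: derive span(d,a) via R2 from edge(d,f), road(f,a)
round 2: derive span(a,a) via R1 from span(a,c), edge(c,a)
round 2: derive span(a,f) via R1 from span(a,c), edge(c,f)
round 2: derive span(c,b) via R1 from span(c,a), edge(a,b)
round 2: derive span(d,b) via R1 from span(d,a), edge(a,b)
round 2: derive span(d,c) via R1 from span(d,i), edge(i,c)
round 2: derive span(f,b) via R1 from span(f,a), edge(a,b)
round 2: derive span(i,a) via R1 from span(i,c), edge(c,a)
round 2: derive span(i,f) via R1 from span(i,c), edge(c,f)
round 2: derive anc(a) via R3 from span(a,b), knows(b)
round 2: derive anc(c) via R3 from span(c,a), knows(a)
round 2: derive anc(d) via R3 from span(d,a), knows(a)
round 2: derive anc(f) via R3 from span(f,a), knows(a)
round 2: derive anc(i) via R3 from span(i,c), knows(c)
round 3: derive span(i,b) via R1 from span(i,a), edge(a,b)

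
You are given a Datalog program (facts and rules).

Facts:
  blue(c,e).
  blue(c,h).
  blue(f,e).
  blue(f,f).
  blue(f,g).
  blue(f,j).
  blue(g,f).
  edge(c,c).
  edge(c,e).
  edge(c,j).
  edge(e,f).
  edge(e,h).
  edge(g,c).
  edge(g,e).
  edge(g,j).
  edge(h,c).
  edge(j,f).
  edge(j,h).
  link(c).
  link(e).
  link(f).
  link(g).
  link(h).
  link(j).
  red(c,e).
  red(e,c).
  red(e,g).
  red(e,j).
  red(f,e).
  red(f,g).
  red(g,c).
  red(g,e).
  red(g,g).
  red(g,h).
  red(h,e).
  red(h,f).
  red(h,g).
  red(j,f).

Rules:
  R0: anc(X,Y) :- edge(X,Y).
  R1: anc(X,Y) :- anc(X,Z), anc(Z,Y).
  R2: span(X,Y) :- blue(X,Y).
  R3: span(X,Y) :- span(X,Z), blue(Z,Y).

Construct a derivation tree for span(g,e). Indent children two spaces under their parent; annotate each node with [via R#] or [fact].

span(g,e)  [via R3]
  span(g,f)  [via R2]
    blue(g,f)  [fact]
  blue(f,e)  [fact]

round 1: derive span(c,e) via R2 from blue(c,e)
round 1: derive span(c,h) via R2 from blue(c,h)
round 1: derive span(f,e) via R2 from blue(f,e)
round 1: derive span(f,f) via R2 from blue(f,f)
round 1: derive span(f,g) via R2 from blue(f,g)
round 1: derive span(f,j) via R2 from blue(f,j)
round 1: derive span(g,f) via R2 from blue(g,f)
round 2: derive span(g,e) via R3 from span(g,f), blue(f,e)
round 2: derive span(g,g) via R3 from span(g,f), blue(f,g)
round 2: derive span(g,j) via R3 from span(g,f), blue(f,j)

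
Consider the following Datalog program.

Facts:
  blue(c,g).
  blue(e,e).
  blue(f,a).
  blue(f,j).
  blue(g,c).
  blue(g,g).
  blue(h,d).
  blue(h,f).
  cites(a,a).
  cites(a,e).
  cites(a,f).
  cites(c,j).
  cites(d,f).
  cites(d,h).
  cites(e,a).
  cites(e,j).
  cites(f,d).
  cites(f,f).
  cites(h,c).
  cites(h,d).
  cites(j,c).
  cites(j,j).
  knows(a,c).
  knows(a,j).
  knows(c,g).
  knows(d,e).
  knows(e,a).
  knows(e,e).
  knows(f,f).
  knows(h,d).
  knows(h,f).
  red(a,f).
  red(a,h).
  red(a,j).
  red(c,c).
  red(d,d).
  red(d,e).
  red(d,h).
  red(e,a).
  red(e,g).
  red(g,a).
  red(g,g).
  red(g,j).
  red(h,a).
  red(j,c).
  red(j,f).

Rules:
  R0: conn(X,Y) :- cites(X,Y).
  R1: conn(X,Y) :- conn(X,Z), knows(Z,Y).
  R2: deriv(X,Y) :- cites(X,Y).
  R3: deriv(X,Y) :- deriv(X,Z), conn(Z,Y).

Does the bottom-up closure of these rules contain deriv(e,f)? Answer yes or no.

yes

round 1: derive conn(a,a) via R0 from cites(a,a)
round 1: derive conn(a,e) via R0 from cites(a,e)
round 1: derive conn(a,f) via R0 from cites(a,f)
round 1: derive conn(c,j) via R0 from cites(c,j)
round 1: derive conn(d,f) via R0 from cites(d,f)
round 1: derive conn(d,h) via R0 from cites(d,h)
round 1: derive conn(e,a) via R0 from cites(e,a)
round 1: derive conn(e,j) via R0 from cites(e,j)
round 1: derive conn(f,d) via R0 from cites(f,d)
round 1: derive conn(f,f) via R0 from cites(f,f)
round 1: derive conn(h,c) via R0 from cites(h,c)
round 1: derive conn(h,d) via R0 from cites(h,d)
round 1: derive conn(j,c) via R0 from cites(j,c)
round 1: derive conn(j,j) via R0 from cites(j,j)
round 1: derive deriv(a,a) via R2 from cites(a,a)
round 1: derive deriv(a,e) via R2 from cites(a,e)
round 1: derive deriv(a,f) via R2 from cites(a,f)
round 1: derive deriv(c,j) via R2 from cites(c,j)
round 1: derive deriv(d,f) via R2 from cites(d,f)
round 1: derive deriv(d,h) via R2 from cites(d,h)
round 1: derive deriv(e,a) via R2 from cites(e,a)
round 1: derive deriv(e,j) via R2 from cites(e,j)
round 1: derive deriv(f,d) via R2 from cites(f,d)
round 1: derive deriv(f,f) via R2 from cites(f,f)
round 1: derive deriv(h,c) via R2 from cites(h,c)
round 1: derive deriv(h,d) via R2 from cites(h,d)
round 1: derive deriv(j,c) via R2 from cites(j,c)
round 1: derive deriv(j,j) via R2 from cites(j,j)
round 2: derive conn(a,c) via R1 from conn(a,a), knows(a,c)
round 2: derive conn(a,j) via R1 from conn(a,a), knows(a,j)
round 2: derive conn(d,d) via R1 from conn(d,h), knows(h,d)
round 2: derive conn(e,c) via R1 from conn(e,a), knows(a,c)
round 2: derive conn(f,e) via R1 from conn(f,d), knows(d,e)
round 2: derive conn(h,e) via R1 from conn(h,d), knows(d,e)
round 2: derive conn(h,g) via R1 from conn(h,c), knows(c,g)
round 2: derive conn(j,g) via R1 from conn(j,c), knows(c,g)
round 2: derive deriv(a,d) via R3 from deriv(a,f), conn(f,d)
round 2: derive deriv(a,j) via R3 from deriv(a,e), conn(e,j)
round 2: derive deriv(c,c) via R3 from deriv(c,j), conn(j,c)
round 2: derive deriv(d,c) via R3 from deriv(d,h), conn(h,c)
round 2: derive deriv(d,d) via R3 from deriv(d,f), conn(f,d)
round 2: derive deriv(e,c) via R3 from deriv(e,j), conn(j,c)
round 2: derive deriv(e,e) via R3 from deriv(e,a), conn(a,e)
round 2: derive deriv(e,f) via R3 from deriv(e,a), conn(a,f)
round 2: derive deriv(f,h) via R3 from deriv(f,d), conn(d,h)
round 2: derive deriv(h,f) via R3 from deriv(h,d), conn(d,f)
round 2: derive deriv(h,h) via R3 from deriv(h,d), conn(d,h)
round 2: derive deriv(h,j) via R3 from deriv(h,c), conn(c,j)
round 3: derive conn(a,g) via R1 from conn(a,c), knows(c,g)
round 3: derive conn(d,e) via R1 from conn(d,d), knows(d,e)
round 3: derive conn(e,g) via R1 from conn(e,c), knows(c,g)
round 3: derive conn(f,a) via R1 from conn(f,e), knows(e,a)
round 3: derive conn(h,a) via R1 from conn(h,e), knows(e,a)
round 3: derive deriv(a,c) via R3 from deriv(a,a), conn(a,c)
round 3: derive deriv(a,g) via R3 from deriv(a,j), conn(j,g)
round 3: derive deriv(a,h) via R3 from deriv(a,d), conn(d,h)
round 3: derive deriv(c,g) via R3 from deriv(c,j), conn(j,g)
round 3: derive deriv(d,e) via R3 from deriv(d,f), conn(f,e)
round 3: derive deriv(d,g) via R3 from deriv(d,h), conn(h,g)
round 3: derive deriv(d,j) via R3 from deriv(d,c), conn(c,j)
round 3: derive deriv(e,d) via R3 from deriv(e,f), conn(f,d)
round 3: derive deriv(e,g) via R3 from deriv(e,j), conn(j,g)
round 3: derive deriv(f,c) via R3 from deriv(f,h), conn(h,c)
round 3: derive deriv(f,e) via R3 from deriv(f,f), conn(f,e)
round 3: derive deriv(f,g) via R3 from deriv(f,h), conn(h,g)
round 3: derive deriv(h,e) via R3 from deriv(h,f), conn(f,e)
round 3: derive deriv(h,g) via R3 from deriv(h,h), conn(h,g)
round 3: derive deriv(j,g) via R3 from deriv(j,j), conn(j,g)
round 4: derive conn(d,a) via R1 from conn(d,e), knows(e,a)
round 4: derive conn(f,c) via R1 from conn(f,a), knows(a,c)
round 4: derive conn(f,j) via R1 from conn(f,a), knows(a,j)
round 4: derive conn(h,j) via R1 from conn(h,a), knows(a,j)
round 4: derive deriv(d,a) via R3 from deriv(d,e), conn(e,a)
round 4: derive deriv(e,h) via R3 from deriv(e,d), conn(d,h)
round 4: derive deriv(f,a) via R3 from deriv(f,e), conn(e,a)
round 4: derive deriv(f,j) via R3 from deriv(f,c), conn(c,j)
round 4: derive deriv(h,a) via R3 from deriv(h,e), conn(e,a)
round 5: derive conn(d,c) via R1 from conn(d,a), knows(a,c)
round 5: derive conn(d,j) via R1 from conn(d,a), knows(a,j)
round 5: derive conn(f,g) via R1 from conn(f,c), knows(c,g)
round 6: derive conn(d,g) via R1 from conn(d,c), knows(c,g)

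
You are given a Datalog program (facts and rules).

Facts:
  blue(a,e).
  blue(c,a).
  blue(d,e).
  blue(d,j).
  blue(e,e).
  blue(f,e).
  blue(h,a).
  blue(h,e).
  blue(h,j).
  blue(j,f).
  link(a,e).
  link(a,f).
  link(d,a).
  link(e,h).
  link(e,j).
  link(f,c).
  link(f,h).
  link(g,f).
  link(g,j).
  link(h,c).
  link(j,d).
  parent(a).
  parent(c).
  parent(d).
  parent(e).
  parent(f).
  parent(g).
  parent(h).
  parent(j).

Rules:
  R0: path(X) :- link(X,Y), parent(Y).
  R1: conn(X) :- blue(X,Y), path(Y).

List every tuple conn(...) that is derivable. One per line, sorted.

round 1: derive path(a) via R0 from link(a,e), parent(e)
round 1: derive path(d) via R0 from link(d,a), parent(a)
round 1: derive path(e) via R0 from link(e,h), parent(h)
round 1: derive path(f) via R0 from link(f,c), parent(c)
round 1: derive path(g) via R0 from link(g,f), parent(f)
round 1: derive path(h) via R0 from link(h,c), parent(c)
round 1: derive path(j) via R0 from link(j,d), parent(d)
round 2: derive conn(a) via R1 from blue(a,e), path(e)
round 2: derive conn(c) via R1 from blue(c,a), path(a)
round 2: derive conn(d) via R1 from blue(d,e), path(e)
round 2: derive conn(e) via R1 from blue(e,e), path(e)
round 2: derive conn(f) via R1 from blue(f,e), path(e)
round 2: derive conn(h) via R1 from blue(h,a), path(a)
round 2: derive conn(j) via R1 from blue(j,f), path(f)

conn(a)
conn(c)
conn(d)
conn(e)
conn(f)
conn(h)
conn(j)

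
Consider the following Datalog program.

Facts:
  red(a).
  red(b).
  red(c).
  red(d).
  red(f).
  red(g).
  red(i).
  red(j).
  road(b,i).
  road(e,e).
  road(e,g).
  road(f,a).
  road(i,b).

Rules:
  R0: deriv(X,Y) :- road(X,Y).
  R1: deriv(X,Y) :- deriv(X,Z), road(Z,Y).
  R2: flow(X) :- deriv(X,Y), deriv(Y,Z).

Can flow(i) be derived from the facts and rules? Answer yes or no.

yes

round 1: derive deriv(b,i) via R0 from road(b,i)
round 1: derive deriv(e,e) via R0 from road(e,e)
round 1: derive deriv(e,g) via R0 from road(e,g)
round 1: derive deriv(f,a) via R0 from road(f,a)
round 1: derive deriv(i,b) via R0 from road(i,b)
round 2: derive deriv(b,b) via R1 from deriv(b,i), road(i,b)
round 2: derive deriv(i,i) via R1 from deriv(i,b), road(b,i)
round 2: derive flow(b) via R2 from deriv(b,i), deriv(i,b)
round 2: derive flow(e) via R2 from deriv(e,e), deriv(e,e)
round 2: derive flow(i) via R2 from deriv(i,b), deriv(b,i)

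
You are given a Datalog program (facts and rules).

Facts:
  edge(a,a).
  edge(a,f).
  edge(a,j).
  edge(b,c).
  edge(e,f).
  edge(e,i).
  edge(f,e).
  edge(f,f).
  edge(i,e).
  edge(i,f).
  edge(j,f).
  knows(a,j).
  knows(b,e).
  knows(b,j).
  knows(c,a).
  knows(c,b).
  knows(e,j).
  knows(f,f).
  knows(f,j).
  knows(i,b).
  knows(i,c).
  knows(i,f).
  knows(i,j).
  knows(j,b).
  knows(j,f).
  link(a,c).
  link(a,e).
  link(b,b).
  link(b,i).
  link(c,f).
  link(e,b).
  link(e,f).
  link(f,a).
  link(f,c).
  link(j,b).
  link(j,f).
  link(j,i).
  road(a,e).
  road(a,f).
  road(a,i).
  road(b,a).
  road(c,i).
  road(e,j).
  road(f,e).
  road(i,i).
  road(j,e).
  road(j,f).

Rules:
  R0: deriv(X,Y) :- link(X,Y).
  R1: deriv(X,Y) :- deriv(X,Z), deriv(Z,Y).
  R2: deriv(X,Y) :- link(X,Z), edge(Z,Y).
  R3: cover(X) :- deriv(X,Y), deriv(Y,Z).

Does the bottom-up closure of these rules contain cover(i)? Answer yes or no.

round 1: derive deriv(a,c) via R0 from link(a,c)
round 1: derive deriv(a,e) via R0 from link(a,e)
round 1: derive deriv(b,b) via R0 from link(b,b)
round 1: derive deriv(b,i) via R0 from link(b,i)
round 1: derive deriv(c,f) via R0 from link(c,f)
round 1: derive deriv(e,b) via R0 from link(e,b)
round 1: derive deriv(e,f) via R0 from link(e,f)
round 1: derive deriv(f,a) via R0 from link(f,a)
round 1: derive deriv(f,c) via R0 from link(f,c)
round 1: derive deriv(j,b) via R0 from link(j,b)
round 1: derive deriv(j,f) via R0 from link(j,f)
round 1: derive deriv(j,i) via R0 from link(j,i)
round 1: derive deriv(a,f) via R2 from link(a,e), edge(e,f)
round 1: derive deriv(a,i) via R2 from link(a,e), edge(e,i)
round 1: derive deriv(b,c) via R2 from link(b,b), edge(b,c)
round 1: derive deriv(b,e) via R2 from link(b,i), edge(i,e)
round 1: derive deriv(b,f) via R2 from link(b,i), edge(i,f)
round 1: derive deriv(c,e) via R2 from link(c,f), edge(f,e)
round 1: derive deriv(e,c) via R2 from link(e,b), edge(b,c)
round 1: derive deriv(e,e) via R2 from link(e,f), edge(f,e)
round 1: derive deriv(f,f) via R2 from link(f,a), edge(a,f)
round 1: derive deriv(f,j) via R2 from link(f,a), edge(a,j)
round 1: derive deriv(j,c) via R2 from link(j,b), edge(b,c)
round 1: derive deriv(j,e) via R2 from link(j,f), edge(f,e)
round 2: derive deriv(a,a) via R1 from deriv(a,f), deriv(f,a)
round 2: derive deriv(a,b) via R1 from deriv(a,e), deriv(e,b)
round 2: derive deriv(a,j) via R1 from deriv(a,f), deriv(f,j)
round 2: derive deriv(b,a) via R1 from deriv(b,f), deriv(f,a)
round 2: derive deriv(b,j) via R1 from deriv(b,f), deriv(f,j)
round 2: derive deriv(c,a) via R1 from deriv(c,f), deriv(f,a)
round 2: derive deriv(c,b) via R1 from deriv(c,e), deriv(e,b)
round 2: derive deriv(c,c) via R1 from deriv(c,e), deriv(e,c)
round 2: derive deriv(c,j) via R1 from deriv(c,f), deriv(f,j)
round 2: derive deriv(e,a) via R1 from deriv(e,f), deriv(f,a)
round 2: derive deriv(e,i) via R1 from deriv(e,b), deriv(b,i)
round 2: derive deriv(e,j) via R1 from deriv(e,f), deriv(f,j)
round 2: derive deriv(f,b) via R1 from deriv(f,j), deriv(j,b)
round 2: derive deriv(f,e) via R1 from deriv(f,a), deriv(a,e)
round 2: derive deriv(f,i) via R1 from deriv(f,a), deriv(a,i)
round 2: derive deriv(j,a) via R1 from deriv(j,f), deriv(f,a)
round 2: derive deriv(j,j) via R1 from deriv(j,f), deriv(f,j)
round 2: derive cover(a) via R3 from deriv(a,c), deriv(c,e)
round 2: derive cover(b) via R3 from deriv(b,b), deriv(b,b)
round 2: derive cover(c) via R3 from deriv(c,e), deriv(e,b)
round 2: derive cover(e) via R3 from deriv(e,b), deriv(b,b)
round 2: derive cover(f) via R3 from deriv(f,a), deriv(a,c)
round 2: derive cover(j) via R3 from deriv(j,b), deriv(b,b)
round 3: derive deriv(c,i) via R1 from deriv(c,a), deriv(a,i)

no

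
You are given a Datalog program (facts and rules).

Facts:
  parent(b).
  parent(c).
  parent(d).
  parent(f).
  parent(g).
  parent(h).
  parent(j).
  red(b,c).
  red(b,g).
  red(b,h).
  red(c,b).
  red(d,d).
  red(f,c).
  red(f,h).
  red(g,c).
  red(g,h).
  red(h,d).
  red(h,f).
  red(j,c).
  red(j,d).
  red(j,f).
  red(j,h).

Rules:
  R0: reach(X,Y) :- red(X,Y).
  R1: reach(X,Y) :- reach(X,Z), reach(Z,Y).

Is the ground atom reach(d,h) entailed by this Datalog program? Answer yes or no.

no

round 1: derive reach(b,c) via R0 from red(b,c)
round 1: derive reach(b,g) via R0 from red(b,g)
round 1: derive reach(b,h) via R0 from red(b,h)
round 1: derive reach(c,b) via R0 from red(c,b)
round 1: derive reach(d,d) via R0 from red(d,d)
round 1: derive reach(f,c) via R0 from red(f,c)
round 1: derive reach(f,h) via R0 from red(f,h)
round 1: derive reach(g,c) via R0 from red(g,c)
round 1: derive reach(g,h) via R0 from red(g,h)
round 1: derive reach(h,d) via R0 from red(h,d)
round 1: derive reach(h,f) via R0 from red(h,f)
round 1: derive reach(j,c) via R0 from red(j,c)
round 1: derive reach(j,d) via R0 from red(j,d)
round 1: derive reach(j,f) via R0 from red(j,f)
round 1: derive reach(j,h) via R0 from red(j,h)
round 2: derive reach(b,b) via R1 from reach(b,c), reach(c,b)
round 2: derive reach(b,d) via R1 from reach(b,h), reach(h,d)
round 2: derive reach(b,f) via R1 from reach(b,h), reach(h,f)
round 2: derive reach(c,c) via R1 from reach(c,b), reach(b,c)
round 2: derive reach(c,g) via R1 from reach(c,b), reach(b,g)
round 2: derive reach(c,h) via R1 from reach(c,b), reach(b,h)
round 2: derive reach(f,b) via R1 from reach(f,c), reach(c,b)
round 2: derive reach(f,d) via R1 from reach(f,h), reach(h,d)
round 2: derive reach(f,f) via R1 from reach(f,h), reach(h,f)
round 2: derive reach(g,b) via R1 from reach(g,c), reach(c,b)
round 2: derive reach(g,d) via R1 from reach(g,h), reach(h,d)
round 2: derive reach(g,f) via R1 from reach(g,h), reach(h,f)
round 2: derive reach(h,c) via R1 from reach(h,f), reach(f,c)
round 2: derive reach(h,h) via R1 from reach(h,f), reach(f,h)
round 2: derive reach(j,b) via R1 from reach(j,c), reach(c,b)
round 3: derive reach(c,d) via R1 from reach(c,b), reach(b,d)
round 3: derive reach(c,f) via R1 from reach(c,b), reach(b,f)
round 3: derive reach(f,g) via R1 from reach(f,b), reach(b,g)
round 3: derive reach(g,g) via R1 from reach(g,b), reach(b,g)
round 3: derive reach(h,b) via R1 from reach(h,c), reach(c,b)
round 3: derive reach(h,g) via R1 from reach(h,c), reach(c,g)
round 3: derive reach(j,g) via R1 from reach(j,b), reach(b,g)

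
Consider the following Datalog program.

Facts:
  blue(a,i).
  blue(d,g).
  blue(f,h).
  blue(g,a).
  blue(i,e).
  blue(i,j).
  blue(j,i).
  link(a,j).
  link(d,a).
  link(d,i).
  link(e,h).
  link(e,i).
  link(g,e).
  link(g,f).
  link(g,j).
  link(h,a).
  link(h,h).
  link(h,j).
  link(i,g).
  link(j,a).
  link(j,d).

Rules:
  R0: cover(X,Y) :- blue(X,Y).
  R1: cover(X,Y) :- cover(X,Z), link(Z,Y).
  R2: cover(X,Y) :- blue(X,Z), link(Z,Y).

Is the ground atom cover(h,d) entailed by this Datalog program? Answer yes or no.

no

round 1: derive cover(a,i) via R0 from blue(a,i)
round 1: derive cover(d,g) via R0 from blue(d,g)
round 1: derive cover(f,h) via R0 from blue(f,h)
round 1: derive cover(g,a) via R0 from blue(g,a)
round 1: derive cover(i,e) via R0 from blue(i,e)
round 1: derive cover(i,j) via R0 from blue(i,j)
round 1: derive cover(j,i) via R0 from blue(j,i)
round 1: derive cover(a,g) via R2 from blue(a,i), link(i,g)
round 1: derive cover(d,e) via R2 from blue(d,g), link(g,e)
round 1: derive cover(d,f) via R2 from blue(d,g), link(g,f)
round 1: derive cover(d,j) via R2 from blue(d,g), link(g,j)
round 1: derive cover(f,a) via R2 from blue(f,h), link(h,a)
round 1: derive cover(f,j) via R2 from blue(f,h), link(h,j)
round 1: derive cover(g,j) via R2 from blue(g,a), link(a,j)
round 1: derive cover(i,a) via R2 from blue(i,j), link(j,a)
round 1: derive cover(i,d) via R2 from blue(i,j), link(j,d)
round 1: derive cover(i,h) via R2 from blue(i,e), link(e,h)
round 1: derive cover(i,i) via R2 from blue(i,e), link(e,i)
round 1: derive cover(j,g) via R2 from blue(j,i), link(i,g)
round 2: derive cover(a,e) via R1 from cover(a,g), link(g,e)
round 2: derive cover(a,f) via R1 from cover(a,g), link(g,f)
round 2: derive cover(a,j) via R1 from cover(a,g), link(g,j)
round 2: derive cover(d,a) via R1 from cover(d,j), link(j,a)
round 2: derive cover(d,d) via R1 from cover(d,j), link(j,d)
round 2: derive cover(d,h) via R1 from cover(d,e), link(e,h)
round 2: derive cover(d,i) via R1 from cover(d,e), link(e,i)
round 2: derive cover(f,d) via R1 from cover(f,j), link(j,d)
round 2: derive cover(g,d) via R1 from cover(g,j), link(j,d)
round 2: derive cover(i,g) via R1 from cover(i,i), link(i,g)
round 2: derive cover(j,e) via R1 from cover(j,g), link(g,e)
round 2: derive cover(j,f) via R1 from cover(j,g), link(g,f)
round 2: derive cover(j,j) via R1 from cover(j,g), link(g,j)
round 3: derive cover(a,a) via R1 from cover(a,j), link(j,a)
round 3: derive cover(a,d) via R1 from cover(a,j), link(j,d)
round 3: derive cover(a,h) via R1 from cover(a,e), link(e,h)
round 3: derive cover(f,i) via R1 from cover(f,d), link(d,i)
round 3: derive cover(g,i) via R1 from cover(g,d), link(d,i)
round 3: derive cover(i,f) via R1 from cover(i,g), link(g,f)
round 3: derive cover(j,a) via R1 from cover(j,j), link(j,a)
round 3: derive cover(j,d) via R1 from cover(j,j), link(j,d)
round 3: derive cover(j,h) via R1 from cover(j,e), link(e,h)
round 4: derive cover(f,g) via R1 from cover(f,i), link(i,g)
round 4: derive cover(g,g) via R1 from cover(g,i), link(i,g)
round 5: derive cover(f,e) via R1 from cover(f,g), link(g,e)
round 5: derive cover(f,f) via R1 from cover(f,g), link(g,f)
round 5: derive cover(g,e) via R1 from cover(g,g), link(g,e)
round 5: derive cover(g,f) via R1 from cover(g,g), link(g,f)
round 6: derive cover(g,h) via R1 from cover(g,e), link(e,h)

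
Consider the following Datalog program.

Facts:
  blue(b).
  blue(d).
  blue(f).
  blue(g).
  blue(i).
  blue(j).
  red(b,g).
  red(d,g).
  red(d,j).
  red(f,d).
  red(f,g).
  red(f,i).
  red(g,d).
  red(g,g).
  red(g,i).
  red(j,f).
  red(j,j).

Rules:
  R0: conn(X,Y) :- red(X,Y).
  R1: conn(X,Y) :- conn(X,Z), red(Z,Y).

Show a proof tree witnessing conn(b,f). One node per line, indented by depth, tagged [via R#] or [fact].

conn(b,f)  [via R1]
  conn(b,j)  [via R1]
    conn(b,d)  [via R1]
      conn(b,g)  [via R0]
        red(b,g)  [fact]
      red(g,d)  [fact]
    red(d,j)  [fact]
  red(j,f)  [fact]

round 1: derive conn(b,g) via R0 from red(b,g)
round 1: derive conn(d,g) via R0 from red(d,g)
round 1: derive conn(d,j) via R0 from red(d,j)
round 1: derive conn(f,d) via R0 from red(f,d)
round 1: derive conn(f,g) via R0 from red(f,g)
round 1: derive conn(f,i) via R0 from red(f,i)
round 1: derive conn(g,d) via R0 from red(g,d)
round 1: derive conn(g,g) via R0 from red(g,g)
round 1: derive conn(g,i) via R0 from red(g,i)
round 1: derive conn(j,f) via R0 from red(j,f)
round 1: derive conn(j,j) via R0 from red(j,j)
round 2: derive conn(b,d) via R1 from conn(b,g), red(g,d)
round 2: derive conn(b,i) via R1 from conn(b,g), red(g,i)
round 2: derive conn(d,d) via R1 from conn(d,g), red(g,d)
round 2: derive conn(d,f) via R1 from conn(d,j), red(j,f)
round 2: derive conn(d,i) via R1 from conn(d,g), red(g,i)
round 2: derive conn(f,j) via R1 from conn(f,d), red(d,j)
round 2: derive conn(g,j) via R1 from conn(g,d), red(d,j)
round 2: derive conn(j,d) via R1 from conn(j,f), red(f,d)
round 2: derive conn(j,g) via R1 from conn(j,f), red(f,g)
round 2: derive conn(j,i) via R1 from conn(j,f), red(f,i)
round 3: derive conn(b,j) via R1 from conn(b,d), red(d,j)
round 3: derive conn(f,f) via R1 from conn(f,j), red(j,f)
round 3: derive conn(g,f) via R1 from conn(g,j), red(j,f)
round 4: derive conn(b,f) via R1 from conn(b,j), red(j,f)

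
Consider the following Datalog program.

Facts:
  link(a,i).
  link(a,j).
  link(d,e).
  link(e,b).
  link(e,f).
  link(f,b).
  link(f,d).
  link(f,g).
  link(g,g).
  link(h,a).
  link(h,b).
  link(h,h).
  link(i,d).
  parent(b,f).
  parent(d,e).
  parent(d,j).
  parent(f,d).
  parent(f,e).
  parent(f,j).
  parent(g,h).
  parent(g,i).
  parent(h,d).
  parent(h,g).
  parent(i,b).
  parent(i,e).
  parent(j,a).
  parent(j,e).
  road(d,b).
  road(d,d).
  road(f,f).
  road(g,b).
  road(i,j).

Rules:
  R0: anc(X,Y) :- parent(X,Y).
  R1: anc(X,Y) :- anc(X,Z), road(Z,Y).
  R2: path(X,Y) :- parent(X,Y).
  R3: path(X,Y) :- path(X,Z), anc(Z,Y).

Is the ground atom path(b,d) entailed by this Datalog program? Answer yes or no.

yes

round 1: derive anc(b,f) via R0 from parent(b,f)
round 1: derive anc(d,e) via R0 from parent(d,e)
round 1: derive anc(d,j) via R0 from parent(d,j)
round 1: derive anc(f,d) via R0 from parent(f,d)
round 1: derive anc(f,e) via R0 from parent(f,e)
round 1: derive anc(f,j) via R0 from parent(f,j)
round 1: derive anc(g,h) via R0 from parent(g,h)
round 1: derive anc(g,i) via R0 from parent(g,i)
round 1: derive anc(h,d) via R0 from parent(h,d)
round 1: derive anc(h,g) via R0 from parent(h,g)
round 1: derive anc(i,b) via R0 from parent(i,b)
round 1: derive anc(i,e) via R0 from parent(i,e)
round 1: derive anc(j,a) via R0 from parent(j,a)
round 1: derive anc(j,e) via R0 from parent(j,e)
round 1: derive path(b,f) via R2 from parent(b,f)
round 1: derive path(d,e) via R2 from parent(d,e)
round 1: derive path(d,j) via R2 from parent(d,j)
round 1: derive path(f,d) via R2 from parent(f,d)
round 1: derive path(f,e) via R2 from parent(f,e)
round 1: derive path(f,j) via R2 from parent(f,j)
round 1: derive path(g,h) via R2 from parent(g,h)
round 1: derive path(g,i) via R2 from parent(g,i)
round 1: derive path(h,d) via R2 from parent(h,d)
round 1: derive path(h,g) via R2 from parent(h,g)
round 1: derive path(i,b) via R2 from parent(i,b)
round 1: derive path(i,e) via R2 from parent(i,e)
round 1: derive path(j,a) via R2 from parent(j,a)
round 1: derive path(j,e) via R2 from parent(j,e)
round 2: derive anc(f,b) via R1 from anc(f,d), road(d,b)
round 2: derive anc(g,j) via R1 from anc(g,i), road(i,j)
round 2: derive anc(h,b) via R1 from anc(h,d), road(d,b)
round 2: derive path(b,d) via R3 from path(b,f), anc(f,d)
round 2: derive path(b,e) via R3 from path(b,f), anc(f,e)
round 2: derive path(b,j) via R3 from path(b,f), anc(f,j)
round 2: derive path(d,a) via R3 from path(d,j), anc(j,a)
round 2: derive path(f,a) via R3 from path(f,j), anc(j,a)
round 2: derive path(g,b) via R3 from path(g,i), anc(i,b)
round 2: derive path(g,d) via R3 from path(g,h), anc(h,d)
round 2: derive path(g,e) via R3 from path(g,i), anc(i,e)
round 2: derive path(g,g) via R3 from path(g,h), anc(h,g)
round 2: derive path(h,e) via R3 from path(h,d), anc(d,e)
round 2: derive path(h,h) via R3 from path(h,g), anc(g,h)
round 2: derive path(h,i) via R3 from path(h,g), anc(g,i)
round 2: derive path(h,j) via R3 from path(h,d), anc(d,j)
round 2: derive path(i,f) via R3 from path(i,b), anc(b,f)
round 3: derive path(b,a) via R3 from path(b,j), anc(j,a)
round 3: derive path(b,b) via R3 from path(b,f), anc(f,b)
round 3: derive path(g,f) via R3 from path(g,b), anc(b,f)
round 3: derive path(g,j) via R3 from path(g,d), anc(d,j)
round 3: derive path(h,a) via R3 from path(h,j), anc(j,a)
round 3: derive path(h,b) via R3 from path(h,h), anc(h,b)
round 3: derive path(i,d) via R3 from path(i,f), anc(f,d)
round 3: derive path(i,j) via R3 from path(i,f), anc(f,j)
round 4: derive path(g,a) via R3 from path(g,j), anc(j,a)
round 4: derive path(h,f) via R3 from path(h,b), anc(b,f)
round 4: derive path(i,a) via R3 from path(i,j), anc(j,a)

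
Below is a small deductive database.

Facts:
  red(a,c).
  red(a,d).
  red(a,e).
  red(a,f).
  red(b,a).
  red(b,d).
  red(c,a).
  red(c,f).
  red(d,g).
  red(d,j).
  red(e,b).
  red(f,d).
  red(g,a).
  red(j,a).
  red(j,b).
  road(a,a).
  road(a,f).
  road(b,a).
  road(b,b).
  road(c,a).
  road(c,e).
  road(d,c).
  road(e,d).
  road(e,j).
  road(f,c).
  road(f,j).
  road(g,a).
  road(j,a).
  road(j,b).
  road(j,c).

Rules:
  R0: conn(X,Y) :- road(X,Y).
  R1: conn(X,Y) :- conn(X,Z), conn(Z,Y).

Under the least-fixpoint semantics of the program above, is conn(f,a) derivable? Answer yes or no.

round 1: derive conn(a,a) via R0 from road(a,a)
round 1: derive conn(a,f) via R0 from road(a,f)
round 1: derive conn(b,a) via R0 from road(b,a)
round 1: derive conn(b,b) via R0 from road(b,b)
round 1: derive conn(c,a) via R0 from road(c,a)
round 1: derive conn(c,e) via R0 from road(c,e)
round 1: derive conn(d,c) via R0 from road(d,c)
round 1: derive conn(e,d) via R0 from road(e,d)
round 1: derive conn(e,j) via R0 from road(e,j)
round 1: derive conn(f,c) via R0 from road(f,c)
round 1: derive conn(f,j) via R0 from road(f,j)
round 1: derive conn(g,a) via R0 from road(g,a)
round 1: derive conn(j,a) via R0 from road(j,a)
round 1: derive conn(j,b) via R0 from road(j,b)
round 1: derive conn(j,c) via R0 from road(j,c)
round 2: derive conn(a,c) via R1 from conn(a,f), conn(f,c)
round 2: derive conn(a,j) via R1 from conn(a,f), conn(f,j)
round 2: derive conn(b,f) via R1 from conn(b,a), conn(a,f)
round 2: derive conn(c,d) via R1 from conn(c,e), conn(e,d)
round 2: derive conn(c,f) via R1 from conn(c,a), conn(a,f)
round 2: derive conn(c,j) via R1 from conn(c,e), conn(e,j)
round 2: derive conn(d,a) via R1 from conn(d,c), conn(c,a)
round 2: derive conn(d,e) via R1 from conn(d,c), conn(c,e)
round 2: derive conn(e,a) via R1 from conn(e,j), conn(j,a)
round 2: derive conn(e,b) via R1 from conn(e,j), conn(j,b)
round 2: derive conn(e,c) via R1 from conn(e,d), conn(d,c)
round 2: derive conn(f,a) via R1 from conn(f,c), conn(c,a)
round 2: derive conn(f,b) via R1 from conn(f,j), conn(j,b)
round 2: derive conn(f,e) via R1 from conn(f,c), conn(c,e)
round 2: derive conn(g,f) via R1 from conn(g,a), conn(a,f)
round 2: derive conn(j,e) via R1 from conn(j,c), conn(c,e)
round 2: derive conn(j,f) via R1 from conn(j,a), conn(a,f)
round 3: derive conn(a,b) via R1 from conn(a,f), conn(f,b)
round 3: derive conn(a,d) via R1 from conn(a,c), conn(c,d)
round 3: derive conn(a,e) via R1 from conn(a,c), conn(c,e)
round 3: derive conn(b,c) via R1 from conn(b,a), conn(a,c)
round 3: derive conn(b,e) via R1 from conn(b,f), conn(f,e)
round 3: derive conn(b,j) via R1 from conn(b,a), conn(a,j)
round 3: derive conn(c,b) via R1 from conn(c,e), conn(e,b)
round 3: derive conn(c,c) via R1 from conn(c,a), conn(a,c)
round 3: derive conn(d,b) via R1 from conn(d,e), conn(e,b)
round 3: derive conn(d,d) via R1 from conn(d,c), conn(c,d)
round 3: derive conn(d,f) via R1 from conn(d,a), conn(a,f)
round 3: derive conn(d,j) via R1 from conn(d,a), conn(a,j)
round 3: derive conn(e,e) via R1 from conn(e,c), conn(c,e)
round 3: derive conn(e,f) via R1 from conn(e,a), conn(a,f)
round 3: derive conn(f,d) via R1 from conn(f,c), conn(c,d)
round 3: derive conn(f,f) via R1 from conn(f,a), conn(a,f)
round 3: derive conn(g,b) via R1 from conn(g,f), conn(f,b)
round 3: derive conn(g,c) via R1 from conn(g,a), conn(a,c)
round 3: derive conn(g,e) via R1 from conn(g,f), conn(f,e)
round 3: derive conn(g,j) via R1 from conn(g,a), conn(a,j)
round 3: derive conn(j,d) via R1 from conn(j,c), conn(c,d)
round 3: derive conn(j,j) via R1 from conn(j,a), conn(a,j)
round 4: derive conn(b,d) via R1 from conn(b,a), conn(a,d)
round 4: derive conn(g,d) via R1 from conn(g,a), conn(a,d)

yes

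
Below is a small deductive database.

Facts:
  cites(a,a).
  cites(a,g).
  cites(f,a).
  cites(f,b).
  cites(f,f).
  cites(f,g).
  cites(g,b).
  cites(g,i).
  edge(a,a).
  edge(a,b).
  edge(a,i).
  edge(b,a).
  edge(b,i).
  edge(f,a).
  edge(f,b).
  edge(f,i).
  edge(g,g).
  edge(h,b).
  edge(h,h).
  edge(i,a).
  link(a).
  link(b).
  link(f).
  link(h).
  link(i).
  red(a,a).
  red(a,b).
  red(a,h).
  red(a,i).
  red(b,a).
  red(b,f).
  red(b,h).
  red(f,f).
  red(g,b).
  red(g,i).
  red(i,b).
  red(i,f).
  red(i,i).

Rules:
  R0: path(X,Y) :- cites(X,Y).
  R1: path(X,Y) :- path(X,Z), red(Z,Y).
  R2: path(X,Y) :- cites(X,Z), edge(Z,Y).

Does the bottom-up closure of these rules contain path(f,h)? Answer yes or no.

yes

round 1: derive path(a,a) via R0 from cites(a,a)
round 1: derive path(a,g) via R0 from cites(a,g)
round 1: derive path(f,a) via R0 from cites(f,a)
round 1: derive path(f,b) via R0 from cites(f,b)
round 1: derive path(f,f) via R0 from cites(f,f)
round 1: derive path(f,g) via R0 from cites(f,g)
round 1: derive path(g,b) via R0 from cites(g,b)
round 1: derive path(g,i) via R0 from cites(g,i)
round 1: derive path(a,b) via R2 from cites(a,a), edge(a,b)
round 1: derive path(a,i) via R2 from cites(a,a), edge(a,i)
round 1: derive path(f,i) via R2 from cites(f,a), edge(a,i)
round 1: derive path(g,a) via R2 from cites(g,b), edge(b,a)
round 2: derive path(a,f) via R1 from path(a,b), red(b,f)
round 2: derive path(a,h) via R1 from path(a,a), red(a,h)
round 2: derive path(f,h) via R1 from path(f,a), red(a,h)
round 2: derive path(g,f) via R1 from path(g,b), red(b,f)
round 2: derive path(g,h) via R1 from path(g,a), red(a,h)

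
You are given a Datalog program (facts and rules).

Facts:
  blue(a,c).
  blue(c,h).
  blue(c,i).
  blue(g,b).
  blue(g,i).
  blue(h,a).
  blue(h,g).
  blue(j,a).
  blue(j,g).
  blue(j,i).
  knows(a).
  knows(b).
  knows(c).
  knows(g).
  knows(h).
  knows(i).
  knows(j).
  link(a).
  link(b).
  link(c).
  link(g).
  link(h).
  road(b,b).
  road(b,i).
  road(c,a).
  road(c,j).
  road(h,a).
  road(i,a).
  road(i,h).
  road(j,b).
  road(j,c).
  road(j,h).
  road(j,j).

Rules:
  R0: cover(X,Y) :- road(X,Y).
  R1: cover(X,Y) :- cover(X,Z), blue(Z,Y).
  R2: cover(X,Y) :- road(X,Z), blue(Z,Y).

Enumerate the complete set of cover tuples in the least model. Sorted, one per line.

round 1: derive cover(b,b) via R0 from road(b,b)
round 1: derive cover(b,i) via R0 from road(b,i)
round 1: derive cover(c,a) via R0 from road(c,a)
round 1: derive cover(c,j) via R0 from road(c,j)
round 1: derive cover(h,a) via R0 from road(h,a)
round 1: derive cover(i,a) via R0 from road(i,a)
round 1: derive cover(i,h) via R0 from road(i,h)
round 1: derive cover(j,b) via R0 from road(j,b)
round 1: derive cover(j,c) via R0 from road(j,c)
round 1: derive cover(j,h) via R0 from road(j,h)
round 1: derive cover(j,j) via R0 from road(j,j)
round 1: derive cover(c,c) via R2 from road(c,a), blue(a,c)
round 1: derive cover(c,g) via R2 from road(c,j), blue(j,g)
round 1: derive cover(c,i) via R2 from road(c,j), blue(j,i)
round 1: derive cover(h,c) via R2 from road(h,a), blue(a,c)
round 1: derive cover(i,c) via R2 from road(i,a), blue(a,c)
round 1: derive cover(i,g) via R2 from road(i,h), blue(h,g)
round 1: derive cover(j,a) via R2 from road(j,h), blue(h,a)
round 1: derive cover(j,g) via R2 from road(j,h), blue(h,g)
round 1: derive cover(j,i) via R2 from road(j,c), blue(c,i)
round 2: derive cover(c,b) via R1 from cover(c,g), blue(g,b)
round 2: derive cover(c,h) via R1 from cover(c,c), blue(c,h)
round 2: derive cover(h,h) via R1 from cover(h,c), blue(c,h)
round 2: derive cover(h,i) via R1 from cover(h,c), blue(c,i)
round 2: derive cover(i,b) via R1 from cover(i,g), blue(g,b)
round 2: derive cover(i,i) via R1 from cover(i,c), blue(c,i)
round 3: derive cover(h,g) via R1 from cover(h,h), blue(h,g)
round 4: derive cover(h,b) via R1 from cover(h,g), blue(g,b)

cover(b,b)
cover(b,i)
cover(c,a)
cover(c,b)
cover(c,c)
cover(c,g)
cover(c,h)
cover(c,i)
cover(c,j)
cover(h,a)
cover(h,b)
cover(h,c)
cover(h,g)
cover(h,h)
cover(h,i)
cover(i,a)
cover(i,b)
cover(i,c)
cover(i,g)
cover(i,h)
cover(i,i)
cover(j,a)
cover(j,b)
cover(j,c)
cover(j,g)
cover(j,h)
cover(j,i)
cover(j,j)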